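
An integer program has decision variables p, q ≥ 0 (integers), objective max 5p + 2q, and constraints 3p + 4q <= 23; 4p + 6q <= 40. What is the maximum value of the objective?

35

(p,q)=(7,0) is feasible, giving 35.
(p,q)=(6,1) is feasible, giving 32.
(p,q)=(6,0) is feasible, giving 30.
The best lattice point is (7,0), giving 35.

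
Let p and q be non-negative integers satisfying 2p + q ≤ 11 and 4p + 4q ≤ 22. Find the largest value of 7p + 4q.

Relaxing integrality, the LP optimum is 38.50 at (p,q) = (5.5, 0), which is not an integer point.
(p,q)=(5,0): 2·5+1·0=10≤11, 4·5+4·0=20≤22, objective 35.
(p,q)=(4,1): 2·4+1·1=9≤11, 4·4+4·1=20≤22, objective 32.
(p,q)=(4,0): 2·4+1·0=8≤11, 4·4+4·0=16≤22, objective 28.
Maximum is 35 at (p,q)=(5,0).

35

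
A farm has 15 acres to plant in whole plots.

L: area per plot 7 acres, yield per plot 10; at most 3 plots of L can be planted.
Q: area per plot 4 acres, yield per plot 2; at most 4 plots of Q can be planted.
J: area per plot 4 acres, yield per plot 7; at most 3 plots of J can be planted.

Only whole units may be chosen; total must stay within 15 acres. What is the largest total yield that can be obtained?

3×J: area 12 ≤ 15, yield 3·7 = 21.
1×L and 2×J: area 15 ≤ 15, yield 1·10 + 2·7 = 24.
Best is 24.

24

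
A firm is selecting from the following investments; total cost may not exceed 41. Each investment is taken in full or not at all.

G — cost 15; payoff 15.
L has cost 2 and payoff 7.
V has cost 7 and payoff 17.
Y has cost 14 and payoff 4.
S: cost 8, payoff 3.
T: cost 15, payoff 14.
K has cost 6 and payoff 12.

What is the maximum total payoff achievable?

54

This is an integer program with binary decision variables.
Allowing fractional choices, the relaxed optimum would be about 61.3, but investments are indivisible.
G + L + V + T: cost 15 + 2 + 7 + 15 = 39 ≤ 41, payoff 15 + 7 + 17 + 14 = 53.
L + V + S + T + K: cost 2 + 7 + 8 + 15 + 6 = 38 ≤ 41, payoff 7 + 17 + 3 + 14 + 12 = 53.
G + L + V + S + K: cost 15 + 2 + 7 + 8 + 6 = 38 ≤ 41, payoff 15 + 7 + 17 + 3 + 12 = 54.
Best is G, L, V, S, and K with total payoff 54.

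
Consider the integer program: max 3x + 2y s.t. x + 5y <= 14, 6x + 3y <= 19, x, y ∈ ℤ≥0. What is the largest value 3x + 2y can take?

10

The continuous relaxation peaks at (1.96, 2.41) with value 10.70; rounding to a feasible lattice point costs some objective.
(x,y)=(2,2) is feasible, giving 10.
(x,y)=(2,1) is feasible, giving 8.
(x,y)=(1,2) is feasible, giving 7.
No feasible integer point exceeds 10.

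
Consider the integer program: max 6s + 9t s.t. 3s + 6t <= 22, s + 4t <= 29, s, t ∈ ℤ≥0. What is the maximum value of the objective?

The continuous relaxation peaks at (7.33, 0) with value 44.00; rounding to a feasible lattice point costs some objective.
(s,t)=(7,0): 3·7+6·0=21≤22, 1·7+4·0=7≤29, objective 42.
(s,t)=(6,0): 3·6+6·0=18≤22, 1·6+4·0=6≤29, objective 36.
The best lattice point is (7,0), giving 42.

42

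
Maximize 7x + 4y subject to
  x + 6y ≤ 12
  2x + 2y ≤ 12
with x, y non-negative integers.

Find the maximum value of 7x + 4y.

(x,y)=(6,0): 1·6+6·0=6≤12, 2·6+2·0=12≤12, objective 42.
(x,y)=(5,1): 1·5+6·1=11≤12, 2·5+2·1=12≤12, objective 39.
No feasible integer point exceeds 42.

42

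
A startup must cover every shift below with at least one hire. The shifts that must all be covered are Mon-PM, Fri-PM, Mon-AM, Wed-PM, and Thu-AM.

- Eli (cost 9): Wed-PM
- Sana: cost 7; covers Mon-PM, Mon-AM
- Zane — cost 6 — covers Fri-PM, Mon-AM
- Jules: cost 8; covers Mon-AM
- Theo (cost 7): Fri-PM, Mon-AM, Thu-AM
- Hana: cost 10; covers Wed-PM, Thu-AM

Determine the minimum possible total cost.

Choose Eli, Sana, and Theo: together they cover Mon-PM, Fri-PM, Mon-AM, Wed-PM, Thu-AM — every shift.
Total cost: 9 + 7 + 7 = 23.

23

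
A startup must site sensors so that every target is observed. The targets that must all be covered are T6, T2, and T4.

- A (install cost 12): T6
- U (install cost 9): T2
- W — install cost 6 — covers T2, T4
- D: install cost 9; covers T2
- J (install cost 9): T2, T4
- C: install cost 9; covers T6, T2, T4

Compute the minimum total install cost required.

This is a weighted set-cover instance.
The greedy cost-per-new-target heuristic would pick W and C for 15, but a cheaper cover exists.
C alone covers T6, T2, T4 — every target.
Total install cost: 9.
No cover costs less than 9.

9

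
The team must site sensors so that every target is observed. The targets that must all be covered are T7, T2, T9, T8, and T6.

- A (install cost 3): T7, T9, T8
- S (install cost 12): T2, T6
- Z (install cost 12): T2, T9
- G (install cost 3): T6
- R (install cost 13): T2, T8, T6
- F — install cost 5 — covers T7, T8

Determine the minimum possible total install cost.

15

The greedy cost-per-new-target heuristic would pick A, G, and S for 18, but a cheaper cover exists.
Choose A and S: together they cover T7, T2, T9, T8, T6 — every target.
Total install cost: 3 + 12 = 15.
No cover costs less than 15.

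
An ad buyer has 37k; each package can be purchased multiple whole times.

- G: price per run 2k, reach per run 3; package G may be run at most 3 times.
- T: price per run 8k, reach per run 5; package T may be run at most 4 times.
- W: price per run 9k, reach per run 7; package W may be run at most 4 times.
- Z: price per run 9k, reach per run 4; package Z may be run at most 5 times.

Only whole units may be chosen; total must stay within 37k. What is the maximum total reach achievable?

30

G has the best ratio (3/2); taking only G gives at most 3×3 = 9 (stopped by the supply cap of 3).
Mixing does better — 3×G and 3×W: price 33 ≤ 37, reach 3·3 + 3·7 = 30.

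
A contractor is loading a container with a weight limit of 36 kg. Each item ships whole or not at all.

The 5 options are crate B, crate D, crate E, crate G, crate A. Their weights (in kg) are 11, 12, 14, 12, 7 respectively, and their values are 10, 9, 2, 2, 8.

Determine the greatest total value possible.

27

crate B + crate D + crate G: weight 11 + 12 + 12 = 35 ≤ 36, value 10 + 9 + 2 = 21.
crate B + crate G + crate A: weight 11 + 12 + 7 = 30 ≤ 36, value 10 + 2 + 8 = 20.
crate B + crate D + crate A: weight 11 + 12 + 7 = 30 ≤ 36, value 10 + 9 + 8 = 27.
Best is crate B, crate D, and crate A with total value 27.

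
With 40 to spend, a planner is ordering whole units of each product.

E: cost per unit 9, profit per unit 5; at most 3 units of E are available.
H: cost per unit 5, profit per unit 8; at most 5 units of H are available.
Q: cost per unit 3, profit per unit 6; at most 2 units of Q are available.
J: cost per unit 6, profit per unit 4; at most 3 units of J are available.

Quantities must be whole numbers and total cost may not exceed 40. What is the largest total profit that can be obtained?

57

1×E, 5×H, and 2×Q: cost 40 ≤ 40, profit 1·5 + 5·8 + 2·6 = 57.
5×H, 2×Q, and 1×J: cost 37 ≤ 40, profit 5·8 + 2·6 + 1·4 = 56.
Best is 57.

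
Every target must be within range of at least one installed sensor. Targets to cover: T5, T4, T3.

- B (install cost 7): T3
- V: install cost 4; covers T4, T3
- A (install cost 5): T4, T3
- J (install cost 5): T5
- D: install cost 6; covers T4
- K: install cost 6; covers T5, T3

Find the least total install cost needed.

Choose V and J: together they cover T5, T4, T3 — every target.
Total install cost: 4 + 5 = 9.
No cover costs less than 9.

9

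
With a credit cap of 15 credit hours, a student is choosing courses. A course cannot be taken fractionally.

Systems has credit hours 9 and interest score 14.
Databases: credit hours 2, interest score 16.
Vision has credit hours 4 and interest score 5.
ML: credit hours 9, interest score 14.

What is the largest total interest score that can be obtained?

35

Allowing fractional choices, the relaxed optimum would be about 36.2, but courses are indivisible.
Systems + Databases + Vision: credit hours 9 + 2 + 4 = 15 ≤ 15, interest score 14 + 16 + 5 = 35.
Systems + Databases: credit hours 9 + 2 = 11 ≤ 15, interest score 14 + 16 = 30.
Databases + Vision + ML: credit hours 2 + 4 + 9 = 15 ≤ 15, interest score 16 + 5 + 14 = 35.
The maximum interest score is 35; one optimal choice is Systems, Databases, and Vision.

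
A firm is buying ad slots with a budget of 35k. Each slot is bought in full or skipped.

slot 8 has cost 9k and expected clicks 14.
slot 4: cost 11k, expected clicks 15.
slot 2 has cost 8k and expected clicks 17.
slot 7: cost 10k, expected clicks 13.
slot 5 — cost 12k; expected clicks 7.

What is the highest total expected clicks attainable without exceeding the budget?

Allowing fractional choices, the relaxed optimum would be about 55.1, but ad slots are indivisible.
slot 8 + slot 4 + slot 2: cost 9 + 11 + 8 = 28 ≤ 35, expected clicks 14 + 15 + 17 = 46.
slot 8 + slot 2 + slot 7: cost 9 + 8 + 10 = 27 ≤ 35, expected clicks 14 + 17 + 13 = 44.
slot 4 + slot 2 + slot 7: cost 11 + 8 + 10 = 29 ≤ 35, expected clicks 15 + 17 + 13 = 45.
Best is slot 8, slot 4, and slot 2 with total expected clicks 46.

46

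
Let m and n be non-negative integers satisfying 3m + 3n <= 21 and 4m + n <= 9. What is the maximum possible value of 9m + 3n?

24

Relaxing integrality, the LP optimum is 25.00 at (m,n) = (0.667, 6.33), which is not an integer point.
(m,n)=(1,5): 3·1+3·5=18≤21, 4·1+1·5=9≤9, objective 24.
(m,n)=(0,7): 3·0+3·7=21≤21, 4·0+1·7=7≤9, objective 21.
(m,n)=(1,4): 3·1+3·4=15≤21, 4·1+1·4=8≤9, objective 21.
Maximum is 24 at (m,n)=(1,5).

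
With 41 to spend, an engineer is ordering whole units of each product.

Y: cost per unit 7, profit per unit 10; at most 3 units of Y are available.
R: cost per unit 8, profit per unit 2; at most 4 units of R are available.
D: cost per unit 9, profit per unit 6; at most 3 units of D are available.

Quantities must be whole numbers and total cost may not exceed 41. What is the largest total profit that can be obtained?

Y has the best ratio (10/7); taking only Y gives at most 3×10 = 30 (stopped by the supply cap of 3).
Mixing does better — 3×Y and 2×D: cost 39 ≤ 41, profit 3·10 + 2·6 = 42.

42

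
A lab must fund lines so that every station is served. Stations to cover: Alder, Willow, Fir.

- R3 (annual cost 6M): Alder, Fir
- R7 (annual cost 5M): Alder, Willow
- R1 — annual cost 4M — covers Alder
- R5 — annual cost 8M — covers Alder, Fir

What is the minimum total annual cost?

11

Choose R3 and R7: together they cover Alder, Willow, Fir — every station.
Total annual cost: 6 + 5 = 11.
No cover costs less than 11.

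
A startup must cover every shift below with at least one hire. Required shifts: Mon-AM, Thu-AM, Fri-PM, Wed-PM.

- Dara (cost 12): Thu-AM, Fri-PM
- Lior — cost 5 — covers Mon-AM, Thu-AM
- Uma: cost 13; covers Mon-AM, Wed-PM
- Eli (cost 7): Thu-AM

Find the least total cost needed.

25

The greedy cost-per-new-shift heuristic would pick Lior, Dara, and Uma for 30, but a cheaper cover exists.
Choose Dara and Uma: together they cover Mon-AM, Thu-AM, Fri-PM, Wed-PM — every shift.
Total cost: 12 + 13 = 25.
No cover costs less than 25.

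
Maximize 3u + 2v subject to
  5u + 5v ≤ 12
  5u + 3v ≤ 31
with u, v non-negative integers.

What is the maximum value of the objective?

6

(u,v)=(2,0): 5·2+5·0=10≤12, 5·2+3·0=10≤31, objective 6.
(u,v)=(1,1): 5·1+5·1=10≤12, 5·1+3·1=8≤31, objective 5.
(u,v)=(1,0): 5·1+5·0=5≤12, 5·1+3·0=5≤31, objective 3.
Maximum is 6 at (u,v)=(2,0).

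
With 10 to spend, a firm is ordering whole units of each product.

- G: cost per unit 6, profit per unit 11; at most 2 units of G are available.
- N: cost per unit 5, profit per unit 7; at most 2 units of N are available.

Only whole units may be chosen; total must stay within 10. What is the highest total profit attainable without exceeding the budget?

14

This is a bounded integer knapsack.
Take 2×N: cost 10 ≤ 10, profit 2·7 = 14.
No other integer combination yields more.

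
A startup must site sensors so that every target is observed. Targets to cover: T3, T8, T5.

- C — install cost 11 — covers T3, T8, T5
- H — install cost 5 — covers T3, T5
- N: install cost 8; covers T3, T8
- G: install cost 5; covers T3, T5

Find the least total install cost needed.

11

The greedy cost-per-new-target heuristic would pick H and N for 13, but a cheaper cover exists.
C alone covers T3, T8, T5 — every target.
Total install cost: 11.
No cover costs less than 11.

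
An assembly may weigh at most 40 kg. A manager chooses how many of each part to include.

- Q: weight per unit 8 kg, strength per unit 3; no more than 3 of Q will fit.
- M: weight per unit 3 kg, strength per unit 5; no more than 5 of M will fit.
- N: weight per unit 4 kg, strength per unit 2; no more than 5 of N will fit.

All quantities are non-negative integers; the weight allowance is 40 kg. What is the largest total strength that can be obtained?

36

This is a bounded integer knapsack.
M has the best ratio (5/3); taking only M gives at most 5×5 = 25 (stopped by the supply cap of 5).
Mixing does better — 1×Q, 5×M, and 4×N: weight 39 ≤ 40, strength 1·3 + 5·5 + 4·2 = 36.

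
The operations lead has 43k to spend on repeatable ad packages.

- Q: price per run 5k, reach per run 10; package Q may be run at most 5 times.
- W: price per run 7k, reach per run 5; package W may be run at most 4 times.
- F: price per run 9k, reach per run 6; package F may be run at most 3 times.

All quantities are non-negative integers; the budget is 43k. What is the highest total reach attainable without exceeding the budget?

62

Q has the best ratio (10/5); taking only Q gives at most 5×10 = 50 (stopped by the supply cap of 5).
Mixing does better — 5×Q and 2×F: price 43 ≤ 43, reach 5·10 + 2·6 = 62.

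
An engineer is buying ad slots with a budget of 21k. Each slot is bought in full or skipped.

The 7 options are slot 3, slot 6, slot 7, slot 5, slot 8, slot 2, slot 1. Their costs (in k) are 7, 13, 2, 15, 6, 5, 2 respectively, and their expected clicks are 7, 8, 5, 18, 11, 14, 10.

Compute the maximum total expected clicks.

42

Take slot 3, slot 8, slot 2, and slot 1: cost 7 + 6 + 5 + 2 = 20 ≤ 21, expected clicks 7 + 11 + 14 + 10 = 42.
No other feasible combination does better.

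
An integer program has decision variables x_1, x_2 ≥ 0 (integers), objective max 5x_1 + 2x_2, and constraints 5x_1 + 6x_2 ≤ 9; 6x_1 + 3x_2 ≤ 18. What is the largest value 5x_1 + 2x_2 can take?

5

(x_1,x_2)=(1,0): 5·1+6·0=5≤9, 6·1+3·0=6≤18, objective 5.
(x_1,x_2)=(0,1): 5·0+6·1=6≤9, 6·0+3·1=3≤18, objective 2.
(x_1,x_2)=(0,0): 5·0+6·0=0≤9, 6·0+3·0=0≤18, objective 0.
No feasible integer point exceeds 5.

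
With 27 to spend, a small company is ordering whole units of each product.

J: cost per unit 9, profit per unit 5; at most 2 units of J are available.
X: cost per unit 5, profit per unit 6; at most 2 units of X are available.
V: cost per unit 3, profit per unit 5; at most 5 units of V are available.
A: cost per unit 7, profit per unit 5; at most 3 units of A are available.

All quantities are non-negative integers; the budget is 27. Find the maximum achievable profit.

V has the best ratio (5/3); taking only V gives at most 5×5 = 25 (stopped by the supply cap of 5).
Mixing does better — 2×X and 5×V: cost 25 ≤ 27, profit 2·6 + 5·5 = 37.

37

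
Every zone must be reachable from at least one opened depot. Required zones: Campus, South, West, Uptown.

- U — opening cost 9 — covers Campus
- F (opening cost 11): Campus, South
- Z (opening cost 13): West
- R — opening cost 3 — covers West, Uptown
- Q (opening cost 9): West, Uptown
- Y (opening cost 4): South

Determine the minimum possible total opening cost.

14

This is an integer covering problem.
The greedy cost-per-new-zone heuristic would pick R, Y, and U for 16, but a cheaper cover exists.
Choose F and R: together they cover Campus, South, West, Uptown — every zone.
Total opening cost: 11 + 3 = 14.
No cover costs less than 14.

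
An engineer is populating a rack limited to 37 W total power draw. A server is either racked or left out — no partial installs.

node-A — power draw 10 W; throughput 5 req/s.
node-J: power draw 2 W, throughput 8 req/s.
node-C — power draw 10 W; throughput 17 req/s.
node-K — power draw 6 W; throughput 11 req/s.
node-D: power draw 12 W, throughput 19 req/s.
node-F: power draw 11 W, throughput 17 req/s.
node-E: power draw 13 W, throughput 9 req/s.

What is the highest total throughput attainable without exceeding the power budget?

61

Take node-J, node-C, node-D, and node-F: power draw 2 + 10 + 12 + 11 = 35 ≤ 37, throughput 8 + 17 + 19 + 17 = 61.
No other feasible combination does better.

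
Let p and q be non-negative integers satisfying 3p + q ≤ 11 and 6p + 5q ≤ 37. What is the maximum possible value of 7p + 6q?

The continuous relaxation peaks at (0, 7.4) with value 44.40; rounding to a feasible lattice point costs some objective.
(p,q)=(2,5): 3·2+1·5=11≤11, 6·2+5·5=37≤37, objective 44.
(p,q)=(1,6): 3·1+1·6=9≤11, 6·1+5·6=36≤37, objective 43.
No feasible integer point exceeds 44.

44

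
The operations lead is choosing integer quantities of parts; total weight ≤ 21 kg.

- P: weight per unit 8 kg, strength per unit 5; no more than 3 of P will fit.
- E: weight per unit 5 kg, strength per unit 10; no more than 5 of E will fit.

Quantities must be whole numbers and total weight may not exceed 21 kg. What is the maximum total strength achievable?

E has the best ratio (10/5); taking only E gives at most 4×10 = 40 (stopped by the weight limit).
Optimal: 4×E: weight 20 ≤ 21, strength 4·10 = 40.

40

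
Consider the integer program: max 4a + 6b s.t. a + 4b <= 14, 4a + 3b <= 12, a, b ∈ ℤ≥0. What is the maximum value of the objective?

18

Relaxing integrality, the LP optimum is 22.15 at (a,b) = (0.462, 3.38), which is not an integer point.
(a,b)=(0,3): 1·0+4·3=12≤14, 4·0+3·3=9≤12, objective 18.
(a,b)=(1,2): 1·1+4·2=9≤14, 4·1+3·2=10≤12, objective 16.
(a,b)=(0,2): 1·0+4·2=8≤14, 4·0+3·2=6≤12, objective 12.
No feasible integer point exceeds 18.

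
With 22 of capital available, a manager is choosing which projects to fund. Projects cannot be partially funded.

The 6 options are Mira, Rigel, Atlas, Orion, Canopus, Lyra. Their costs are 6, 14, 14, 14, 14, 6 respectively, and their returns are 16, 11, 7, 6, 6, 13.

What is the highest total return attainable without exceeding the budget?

29

Mira + Rigel: cost 6 + 14 = 20 ≤ 22, return 16 + 11 = 27.
Mira + Lyra: cost 6 + 6 = 12 ≤ 22, return 16 + 13 = 29.
Best is Mira and Lyra with total return 29.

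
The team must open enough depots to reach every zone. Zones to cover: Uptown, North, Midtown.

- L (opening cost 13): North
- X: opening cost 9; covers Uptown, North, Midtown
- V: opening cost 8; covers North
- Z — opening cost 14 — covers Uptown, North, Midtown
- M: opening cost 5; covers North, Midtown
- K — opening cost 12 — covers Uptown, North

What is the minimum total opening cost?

9

This is an integer covering problem.
The greedy cost-per-new-zone heuristic would pick M and X for 14, but a cheaper cover exists.
X alone covers Uptown, North, Midtown — every zone.
Total opening cost: 9.
No cover costs less than 9.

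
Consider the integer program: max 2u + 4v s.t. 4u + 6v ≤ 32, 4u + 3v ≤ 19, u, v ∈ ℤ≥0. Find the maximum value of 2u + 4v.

Relaxing integrality, the LP optimum is 21.33 at (u,v) = (0, 5.33), which is not an integer point.
(u,v)=(0,5): 4·0+6·5=30≤32, 4·0+3·5=15≤19, objective 20.
(u,v)=(1,4): 4·1+6·4=28≤32, 4·1+3·4=16≤19, objective 18.
Maximum is 20 at (u,v)=(0,5).

20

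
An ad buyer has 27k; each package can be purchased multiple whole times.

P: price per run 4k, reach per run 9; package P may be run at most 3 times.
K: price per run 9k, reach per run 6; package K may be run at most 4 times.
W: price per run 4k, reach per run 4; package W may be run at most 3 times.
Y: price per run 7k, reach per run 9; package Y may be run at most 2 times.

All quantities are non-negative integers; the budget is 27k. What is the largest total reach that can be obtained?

45

P has the best ratio (9/4); taking only P gives at most 3×9 = 27 (stopped by the supply cap of 3).
Mixing does better — 3×P and 2×Y: price 26 ≤ 27, reach 3·9 + 2·9 = 45.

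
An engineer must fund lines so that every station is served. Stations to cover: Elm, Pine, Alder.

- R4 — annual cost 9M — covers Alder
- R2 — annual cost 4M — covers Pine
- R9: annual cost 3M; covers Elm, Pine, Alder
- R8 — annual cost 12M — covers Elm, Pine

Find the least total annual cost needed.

3

This is a weighted set-cover instance.
R9 alone covers Elm, Pine, Alder — every station.
Total annual cost: 3.
No cover costs less than 3.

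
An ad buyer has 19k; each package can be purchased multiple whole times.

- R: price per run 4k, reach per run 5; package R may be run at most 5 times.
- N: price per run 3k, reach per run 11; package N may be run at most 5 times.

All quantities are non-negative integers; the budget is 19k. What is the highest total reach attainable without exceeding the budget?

60

This is a bounded integer knapsack.
5×N: price 15 ≤ 19, reach 5·11 = 55.
1×R and 5×N: price 19 ≤ 19, reach 1·5 + 5·11 = 60.
Best is 60.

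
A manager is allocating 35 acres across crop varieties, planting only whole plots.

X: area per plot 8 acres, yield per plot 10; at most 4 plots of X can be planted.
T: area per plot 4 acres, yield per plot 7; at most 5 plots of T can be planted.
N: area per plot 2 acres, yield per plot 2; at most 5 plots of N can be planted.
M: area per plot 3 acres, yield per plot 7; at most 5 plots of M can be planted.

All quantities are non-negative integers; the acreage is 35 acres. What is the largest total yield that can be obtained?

M has the best ratio (7/3); taking only M gives at most 5×7 = 35 (stopped by the supply cap of 5).
Mixing does better — 5×T and 5×M: area 35 ≤ 35, yield 5·7 + 5·7 = 70.

70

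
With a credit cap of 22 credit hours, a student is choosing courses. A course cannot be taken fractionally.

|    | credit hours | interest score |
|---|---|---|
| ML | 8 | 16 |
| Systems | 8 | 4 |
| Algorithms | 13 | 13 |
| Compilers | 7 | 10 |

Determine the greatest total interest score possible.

Allowing fractional choices, the relaxed optimum would be about 33.0, but courses are indivisible.
ML + Algorithms: credit hours 8 + 13 = 21 ≤ 22, interest score 16 + 13 = 29.
ML + Compilers: credit hours 8 + 7 = 15 ≤ 22, interest score 16 + 10 = 26.
Best is ML and Algorithms with total interest score 29.

29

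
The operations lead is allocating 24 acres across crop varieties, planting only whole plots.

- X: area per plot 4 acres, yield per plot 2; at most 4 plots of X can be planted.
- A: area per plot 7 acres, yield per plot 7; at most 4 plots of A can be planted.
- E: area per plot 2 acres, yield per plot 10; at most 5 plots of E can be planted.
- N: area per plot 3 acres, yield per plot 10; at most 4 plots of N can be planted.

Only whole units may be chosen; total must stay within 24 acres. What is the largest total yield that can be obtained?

90

This is a bounded integer knapsack.
E has the best ratio (10/2); taking only E gives at most 5×10 = 50 (stopped by the supply cap of 5).
Mixing does better — 5×E and 4×N: area 22 ≤ 24, yield 5·10 + 4·10 = 90.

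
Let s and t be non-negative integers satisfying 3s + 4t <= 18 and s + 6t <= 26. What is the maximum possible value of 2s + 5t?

20

(s,t)=(0,4): 3·0+4·4=16≤18, 1·0+6·4=24≤26, objective 20.
(s,t)=(1,3): 3·1+4·3=15≤18, 1·1+6·3=19≤26, objective 17.
(s,t)=(0,3): 3·0+4·3=12≤18, 1·0+6·3=18≤26, objective 15.
The best lattice point is (0,4), giving 20.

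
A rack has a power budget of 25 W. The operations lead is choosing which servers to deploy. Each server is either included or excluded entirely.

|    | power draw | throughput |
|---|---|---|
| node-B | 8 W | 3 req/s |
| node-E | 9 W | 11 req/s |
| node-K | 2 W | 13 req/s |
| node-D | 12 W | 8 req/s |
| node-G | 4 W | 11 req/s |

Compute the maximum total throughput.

Allowing fractional choices, the relaxed optimum would be about 41.7, but servers are indivisible.
node-E + node-K + node-G: power draw 9 + 2 + 4 = 15 ≤ 25, throughput 11 + 13 + 11 = 35.
node-B + node-E + node-K + node-G: power draw 8 + 9 + 2 + 4 = 23 ≤ 25, throughput 3 + 11 + 13 + 11 = 38.
Best is node-B, node-E, node-K, and node-G with total throughput 38.

38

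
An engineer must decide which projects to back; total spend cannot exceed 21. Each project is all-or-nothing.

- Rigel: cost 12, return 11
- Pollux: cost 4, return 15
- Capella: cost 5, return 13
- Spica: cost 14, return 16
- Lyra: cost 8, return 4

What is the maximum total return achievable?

Pollux + Spica: cost 4 + 14 = 18 ≤ 21, return 15 + 16 = 31.
Pollux + Capella + Lyra: cost 4 + 5 + 8 = 17 ≤ 21, return 15 + 13 + 4 = 32.
Rigel + Pollux + Capella: cost 12 + 4 + 5 = 21 ≤ 21, return 11 + 15 + 13 = 39.
Best is Rigel, Pollux, and Capella with total return 39.

39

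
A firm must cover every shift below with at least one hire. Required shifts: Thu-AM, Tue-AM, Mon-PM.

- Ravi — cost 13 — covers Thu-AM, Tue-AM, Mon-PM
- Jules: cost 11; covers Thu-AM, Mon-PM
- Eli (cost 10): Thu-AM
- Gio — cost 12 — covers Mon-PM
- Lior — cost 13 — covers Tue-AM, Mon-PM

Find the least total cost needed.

This is a weighted set-cover instance.
Ravi alone covers Thu-AM, Tue-AM, Mon-PM — every shift.
Total cost: 13.
No cover costs less than 13.

13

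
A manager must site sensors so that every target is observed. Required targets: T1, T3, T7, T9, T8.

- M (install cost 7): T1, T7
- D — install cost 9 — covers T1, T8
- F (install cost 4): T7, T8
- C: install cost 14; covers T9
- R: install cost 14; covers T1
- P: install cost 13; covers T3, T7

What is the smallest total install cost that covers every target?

This is an integer covering problem.
The greedy cost-per-new-target heuristic would pick F, M, P, and C for 38, but a cheaper cover exists.
Choose D, C, and P: together they cover T1, T3, T7, T9, T8 — every target.
Total install cost: 9 + 14 + 13 = 36.
No cover costs less than 36.

36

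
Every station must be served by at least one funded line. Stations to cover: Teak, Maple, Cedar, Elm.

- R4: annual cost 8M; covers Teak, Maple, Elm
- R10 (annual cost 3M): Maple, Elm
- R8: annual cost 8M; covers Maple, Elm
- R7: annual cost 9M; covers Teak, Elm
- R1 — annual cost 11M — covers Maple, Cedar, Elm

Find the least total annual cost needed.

19

Choose R4 and R1: together they cover Teak, Maple, Cedar, Elm — every station.
Total annual cost: 8 + 11 = 19.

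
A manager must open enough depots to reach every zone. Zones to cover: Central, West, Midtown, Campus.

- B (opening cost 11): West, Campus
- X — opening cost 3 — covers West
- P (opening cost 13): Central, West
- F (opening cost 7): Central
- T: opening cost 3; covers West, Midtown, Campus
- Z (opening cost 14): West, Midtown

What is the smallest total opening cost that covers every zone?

10

Choose F and T: together they cover Central, West, Midtown, Campus — every zone.
Total opening cost: 7 + 3 = 10.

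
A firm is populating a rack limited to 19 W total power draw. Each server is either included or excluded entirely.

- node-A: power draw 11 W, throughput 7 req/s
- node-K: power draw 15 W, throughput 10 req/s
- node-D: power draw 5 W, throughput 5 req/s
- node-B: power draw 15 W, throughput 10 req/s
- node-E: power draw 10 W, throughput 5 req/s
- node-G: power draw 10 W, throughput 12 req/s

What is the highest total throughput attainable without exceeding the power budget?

Allowing fractional choices, the relaxed optimum would be about 19.7, but servers are indivisible.
node-G: power draw 10 ≤ 19, throughput 12.
node-D + node-G: power draw 5 + 10 = 15 ≤ 19, throughput 5 + 12 = 17.
Best is node-D and node-G with total throughput 17.

17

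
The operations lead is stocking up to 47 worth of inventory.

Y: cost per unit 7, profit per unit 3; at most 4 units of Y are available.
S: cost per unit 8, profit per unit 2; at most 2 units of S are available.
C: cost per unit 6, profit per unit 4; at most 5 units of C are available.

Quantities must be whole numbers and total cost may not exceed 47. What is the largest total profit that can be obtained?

26

C has the best ratio (4/6); taking only C gives at most 5×4 = 20 (stopped by the supply cap of 5).
Mixing does better — 2×Y and 5×C: cost 44 ≤ 47, profit 2·3 + 5·4 = 26.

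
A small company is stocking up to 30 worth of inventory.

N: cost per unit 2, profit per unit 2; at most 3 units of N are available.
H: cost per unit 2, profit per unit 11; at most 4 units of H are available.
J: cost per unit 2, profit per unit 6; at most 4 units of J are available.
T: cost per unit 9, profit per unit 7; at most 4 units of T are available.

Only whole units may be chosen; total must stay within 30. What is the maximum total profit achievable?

79

2×N, 4×H, 4×J, and 1×T: cost 29 ≤ 30, profit 2·2 + 4·11 + 4·6 + 1·7 = 79.
1×N, 4×H, 4×J, and 1×T: cost 27 ≤ 30, profit 1·2 + 4·11 + 4·6 + 1·7 = 77.
Best is 79.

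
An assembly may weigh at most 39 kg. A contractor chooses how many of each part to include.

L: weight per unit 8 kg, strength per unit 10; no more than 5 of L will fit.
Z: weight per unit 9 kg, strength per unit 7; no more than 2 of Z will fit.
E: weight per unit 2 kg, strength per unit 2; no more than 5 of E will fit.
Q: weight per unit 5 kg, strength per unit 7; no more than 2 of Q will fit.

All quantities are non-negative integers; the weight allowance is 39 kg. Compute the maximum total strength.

49

This is a bounded integer knapsack.
Take 4×L, 1×E, and 1×Q: weight 39 ≤ 39, strength 4·10 + 1·2 + 1·7 = 49.
No other integer combination yields more.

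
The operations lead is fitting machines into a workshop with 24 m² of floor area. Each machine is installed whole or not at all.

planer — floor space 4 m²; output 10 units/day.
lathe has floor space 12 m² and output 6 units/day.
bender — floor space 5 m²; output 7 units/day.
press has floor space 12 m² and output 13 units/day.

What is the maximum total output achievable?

planer + press: floor space 4 + 12 = 16 ≤ 24, output 10 + 13 = 23.
planer + bender + press: floor space 4 + 5 + 12 = 21 ≤ 24, output 10 + 7 + 13 = 30.
planer + lathe + bender: floor space 4 + 12 + 5 = 21 ≤ 24, output 10 + 6 + 7 = 23.
Best is planer, bender, and press with total output 30.

30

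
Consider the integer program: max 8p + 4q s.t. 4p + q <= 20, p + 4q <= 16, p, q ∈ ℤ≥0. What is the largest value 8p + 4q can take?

44

Relaxing integrality, the LP optimum is 45.87 at (p,q) = (4.27, 2.93), which is not an integer point.
(p,q)=(4,3): 4·4+1·3=19≤20, 1·4+4·3=16≤16, objective 44.
(p,q)=(4,2): 4·4+1·2=18≤20, 1·4+4·2=12≤16, objective 40.
The best lattice point is (4,3), giving 44.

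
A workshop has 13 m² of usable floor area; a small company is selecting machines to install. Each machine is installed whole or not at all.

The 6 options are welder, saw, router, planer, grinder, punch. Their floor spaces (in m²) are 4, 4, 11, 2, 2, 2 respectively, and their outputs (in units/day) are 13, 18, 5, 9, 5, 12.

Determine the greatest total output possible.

52

Allowing fractional choices, the relaxed optimum would be about 54.5, but machines are indivisible.
welder + saw + grinder + punch: floor space 4 + 4 + 2 + 2 = 12 ≤ 13, output 13 + 18 + 5 + 12 = 48.
welder + saw + planer + punch: floor space 4 + 4 + 2 + 2 = 12 ≤ 13, output 13 + 18 + 9 + 12 = 52.
Best is welder, saw, planer, and punch with total output 52.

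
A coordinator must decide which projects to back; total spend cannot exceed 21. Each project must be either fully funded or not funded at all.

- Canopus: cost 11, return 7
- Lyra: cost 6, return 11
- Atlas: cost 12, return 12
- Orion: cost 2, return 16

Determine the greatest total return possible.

39

Take Lyra, Atlas, and Orion: cost 6 + 12 + 2 = 20 ≤ 21, return 11 + 12 + 16 = 39.
No other feasible combination does better.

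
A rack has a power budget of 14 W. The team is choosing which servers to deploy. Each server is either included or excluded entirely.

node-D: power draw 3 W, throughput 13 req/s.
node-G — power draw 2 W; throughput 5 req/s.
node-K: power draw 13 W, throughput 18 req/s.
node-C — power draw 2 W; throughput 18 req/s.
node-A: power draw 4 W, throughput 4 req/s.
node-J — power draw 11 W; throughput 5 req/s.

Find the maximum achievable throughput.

Allowing fractional choices, the relaxed optimum would be about 45.7, but servers are indivisible.
node-D + node-G + node-C: power draw 3 + 2 + 2 = 7 ≤ 14, throughput 13 + 5 + 18 = 36.
node-D + node-G + node-C + node-A: power draw 3 + 2 + 2 + 4 = 11 ≤ 14, throughput 13 + 5 + 18 + 4 = 40.
Best is node-D, node-G, node-C, and node-A with total throughput 40.

40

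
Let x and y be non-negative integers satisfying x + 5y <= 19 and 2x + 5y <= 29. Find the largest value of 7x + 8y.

The continuous relaxation peaks at (14.5, 0) with value 101.50; rounding to a feasible lattice point costs some objective.
(x,y)=(14,0): 1·14+5·0=14≤19, 2·14+5·0=28≤29, objective 98.
(x,y)=(13,0): 1·13+5·0=13≤19, 2·13+5·0=26≤29, objective 91.
Maximum is 98 at (x,y)=(14,0).

98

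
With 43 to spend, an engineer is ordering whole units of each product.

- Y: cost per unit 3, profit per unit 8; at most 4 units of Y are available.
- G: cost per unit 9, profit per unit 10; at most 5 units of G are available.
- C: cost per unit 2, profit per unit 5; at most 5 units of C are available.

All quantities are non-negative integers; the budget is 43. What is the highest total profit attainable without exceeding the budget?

77

This is a bounded integer knapsack.
Y has the best ratio (8/3); taking only Y gives at most 4×8 = 32 (stopped by the supply cap of 4).
Mixing does better — 4×Y, 2×G, and 5×C: cost 40 ≤ 43, profit 4·8 + 2·10 + 5·5 = 77.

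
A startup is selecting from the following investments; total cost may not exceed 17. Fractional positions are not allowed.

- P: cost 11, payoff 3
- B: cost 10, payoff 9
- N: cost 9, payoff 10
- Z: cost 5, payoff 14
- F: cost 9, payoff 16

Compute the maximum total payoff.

30

Allowing fractional choices, the relaxed optimum would be about 33.3, but investments are indivisible.
Z + F: cost 5 + 9 = 14 ≤ 17, payoff 14 + 16 = 30.
N + Z: cost 9 + 5 = 14 ≤ 17, payoff 10 + 14 = 24.
B + Z: cost 10 + 5 = 15 ≤ 17, payoff 9 + 14 = 23.
Best is Z and F with total payoff 30.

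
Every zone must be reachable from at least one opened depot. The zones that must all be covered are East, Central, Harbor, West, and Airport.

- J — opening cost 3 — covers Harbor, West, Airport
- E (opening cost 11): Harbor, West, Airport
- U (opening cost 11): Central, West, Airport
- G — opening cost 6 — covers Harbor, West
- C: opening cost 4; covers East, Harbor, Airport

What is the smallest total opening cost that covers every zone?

This is a weighted set-cover instance.
Choose U and C: together they cover East, Central, Harbor, West, Airport — every zone.
Total opening cost: 11 + 4 = 15.

15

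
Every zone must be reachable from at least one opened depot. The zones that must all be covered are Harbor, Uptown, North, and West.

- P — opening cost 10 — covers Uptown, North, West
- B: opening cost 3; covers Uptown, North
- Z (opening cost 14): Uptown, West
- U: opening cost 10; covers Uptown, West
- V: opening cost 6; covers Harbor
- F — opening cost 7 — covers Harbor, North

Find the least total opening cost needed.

16

This is an integer covering problem.
The greedy cost-per-new-zone heuristic would pick B, V, and P for 19, but a cheaper cover exists.
Choose P and V: together they cover Harbor, Uptown, North, West — every zone.
Total opening cost: 10 + 6 = 16.
No cover costs less than 16.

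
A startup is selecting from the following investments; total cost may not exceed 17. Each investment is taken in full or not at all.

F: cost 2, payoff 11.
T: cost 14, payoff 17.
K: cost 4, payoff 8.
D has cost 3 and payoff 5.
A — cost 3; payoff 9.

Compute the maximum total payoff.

33

This is an integer program with binary decision variables.
Allowing fractional choices, the relaxed optimum would be about 39.1, but investments are indivisible.
F + K + A: cost 2 + 4 + 3 = 9 ≤ 17, payoff 11 + 8 + 9 = 28.
F + K + D + A: cost 2 + 4 + 3 + 3 = 12 ≤ 17, payoff 11 + 8 + 5 + 9 = 33.
Best is F, K, D, and A with total payoff 33.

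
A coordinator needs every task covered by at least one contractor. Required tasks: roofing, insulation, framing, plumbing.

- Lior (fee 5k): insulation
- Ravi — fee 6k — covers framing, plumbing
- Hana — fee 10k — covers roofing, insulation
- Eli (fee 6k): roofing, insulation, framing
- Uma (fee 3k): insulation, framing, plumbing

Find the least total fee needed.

Choose Eli and Uma: together they cover roofing, insulation, framing, plumbing — every task.
Total fee: 6 + 3 = 9.
No cover costs less than 9.

9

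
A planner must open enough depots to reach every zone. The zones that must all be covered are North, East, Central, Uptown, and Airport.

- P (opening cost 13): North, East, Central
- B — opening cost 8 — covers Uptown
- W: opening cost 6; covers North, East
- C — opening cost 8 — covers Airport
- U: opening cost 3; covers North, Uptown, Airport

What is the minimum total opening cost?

The greedy cost-per-new-zone heuristic would pick U, W, and P for 22, but a cheaper cover exists.
Choose P and U: together they cover North, East, Central, Uptown, Airport — every zone.
Total opening cost: 13 + 3 = 16.
No cover costs less than 16.

16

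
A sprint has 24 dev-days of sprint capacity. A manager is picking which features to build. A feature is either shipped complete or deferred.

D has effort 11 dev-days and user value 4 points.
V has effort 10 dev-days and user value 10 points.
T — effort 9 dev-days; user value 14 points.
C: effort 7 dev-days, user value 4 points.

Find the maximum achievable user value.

Allowing fractional choices, the relaxed optimum would be about 26.9, but features are indivisible.
T + C: effort 9 + 7 = 16 ≤ 24, user value 14 + 4 = 18.
V + T: effort 10 + 9 = 19 ≤ 24, user value 10 + 14 = 24.
Best is V and T with total user value 24.

24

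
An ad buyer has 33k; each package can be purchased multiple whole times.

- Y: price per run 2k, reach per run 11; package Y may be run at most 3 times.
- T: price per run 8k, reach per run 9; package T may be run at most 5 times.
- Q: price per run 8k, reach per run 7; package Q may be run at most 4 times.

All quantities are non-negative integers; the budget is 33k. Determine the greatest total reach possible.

This is a bounded integer knapsack.
Take 3×Y and 3×T: price 30 ≤ 33, reach 3·11 + 3·9 = 60.
Y has the best ratio (11/2) and is taken to its limit of 3; remaining capacity is filled optimally with the others.

60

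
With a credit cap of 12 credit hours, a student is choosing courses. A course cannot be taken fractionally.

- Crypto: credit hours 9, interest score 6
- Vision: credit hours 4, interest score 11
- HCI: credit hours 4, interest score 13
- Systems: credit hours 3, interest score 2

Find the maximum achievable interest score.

26

Allowing fractional choices, the relaxed optimum would be about 26.7, but courses are indivisible.
Vision + HCI: credit hours 4 + 4 = 8 ≤ 12, interest score 11 + 13 = 24.
Vision + HCI + Systems: credit hours 4 + 4 + 3 = 11 ≤ 12, interest score 11 + 13 + 2 = 26.
HCI + Systems: credit hours 4 + 3 = 7 ≤ 12, interest score 13 + 2 = 15.
Best is Vision, HCI, and Systems with total interest score 26.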